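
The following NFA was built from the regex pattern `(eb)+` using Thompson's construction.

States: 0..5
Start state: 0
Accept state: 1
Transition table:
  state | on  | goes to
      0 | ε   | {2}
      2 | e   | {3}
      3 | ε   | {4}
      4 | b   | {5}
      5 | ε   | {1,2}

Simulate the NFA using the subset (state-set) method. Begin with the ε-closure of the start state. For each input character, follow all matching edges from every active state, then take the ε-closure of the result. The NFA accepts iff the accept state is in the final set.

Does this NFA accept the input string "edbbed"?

Answer: REJECT

Trace:
start: ε-closure({0}) = {0,2}
'e' @ 1: {3,4}
'd' @ 2: {}  — state set empty
rest 'bbed' ignored (set empty)
final: {}; accept 1 not in set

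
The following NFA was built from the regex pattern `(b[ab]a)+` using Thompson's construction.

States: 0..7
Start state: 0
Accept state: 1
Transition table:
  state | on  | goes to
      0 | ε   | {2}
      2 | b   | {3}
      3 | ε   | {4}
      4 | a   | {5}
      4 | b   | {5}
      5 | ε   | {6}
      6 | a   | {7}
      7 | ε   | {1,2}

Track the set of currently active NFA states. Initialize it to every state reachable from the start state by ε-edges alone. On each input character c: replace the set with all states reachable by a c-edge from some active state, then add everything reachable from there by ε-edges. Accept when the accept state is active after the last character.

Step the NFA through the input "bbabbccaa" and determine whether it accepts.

Answer: REJECT

Steps:
S₀ = ε-closure({0}) = {0,2}
'b' @ 1: {3,4}
'b' @ 2: {5,6}
'a' @ 3: {1,2,7}  ✓accept
'b' @ 4: {3,4}
'b' @ 5: {5,6}
'c' @ 6: {}  — dead — no transitions
rest 'caa' ignored (set empty)
after full input: {}  (accept=1 not in)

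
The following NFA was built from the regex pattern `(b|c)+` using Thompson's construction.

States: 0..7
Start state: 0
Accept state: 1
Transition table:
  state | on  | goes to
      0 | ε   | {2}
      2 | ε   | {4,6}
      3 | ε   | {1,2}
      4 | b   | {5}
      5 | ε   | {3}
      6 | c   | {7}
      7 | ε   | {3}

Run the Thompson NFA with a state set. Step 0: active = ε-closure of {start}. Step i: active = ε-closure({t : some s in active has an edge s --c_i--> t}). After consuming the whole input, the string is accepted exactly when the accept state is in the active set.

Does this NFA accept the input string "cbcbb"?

Answer: ACCEPT

Trace:
S₀ = ε-closure({0}) = {0,2,4,6}
'c' @ 1: {1,2,3,4,6,7}  [accepting]
'b' @ 2: {1,2,3,4,5,6}  [accepting]
'c' @ 3: {1,2,3,4,6,7}  [accepting]
'b' @ 4: {1,2,3,4,5,6}  [accepting]
'b' @ 5: {1,2,3,4,5,6}  [accepting]
end set {1,2,3,4,5,6} — state 1 in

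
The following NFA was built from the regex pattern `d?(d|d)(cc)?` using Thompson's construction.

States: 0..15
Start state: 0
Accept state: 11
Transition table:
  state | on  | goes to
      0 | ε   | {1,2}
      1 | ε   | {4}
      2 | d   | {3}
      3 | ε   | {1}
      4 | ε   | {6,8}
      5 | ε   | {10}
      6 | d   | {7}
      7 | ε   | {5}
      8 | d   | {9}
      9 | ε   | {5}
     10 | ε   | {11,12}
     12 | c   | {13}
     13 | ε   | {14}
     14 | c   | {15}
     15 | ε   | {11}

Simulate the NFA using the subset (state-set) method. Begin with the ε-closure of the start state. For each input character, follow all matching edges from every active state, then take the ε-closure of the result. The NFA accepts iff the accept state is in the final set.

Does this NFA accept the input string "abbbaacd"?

Answer: REJECT

Trace:
start: ε-closure({0}) = {0,1,2,4,6,8}
'a' @ 1: {}  — dead — no transitions
rest 'bbbaacd' ignored (set empty)
final: {}; accept 11 not in set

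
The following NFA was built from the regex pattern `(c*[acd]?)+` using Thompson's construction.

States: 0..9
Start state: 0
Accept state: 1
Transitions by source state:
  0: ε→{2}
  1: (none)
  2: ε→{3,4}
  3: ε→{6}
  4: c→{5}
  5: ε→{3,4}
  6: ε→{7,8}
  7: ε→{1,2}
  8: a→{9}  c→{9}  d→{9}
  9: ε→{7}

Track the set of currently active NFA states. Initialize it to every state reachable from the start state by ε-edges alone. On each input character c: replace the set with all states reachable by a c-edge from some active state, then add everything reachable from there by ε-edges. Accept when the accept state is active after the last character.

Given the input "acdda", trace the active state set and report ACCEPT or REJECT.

start: ε-closure({0}) = {0,1,2,3,4,6,7,8}
'a' @ 1: {1,2,3,4,6,7,8,9}  (accept∈set)
'c' @ 2: {1,2,3,4,5,6,7,8,9}  (accept∈set)
'd' @ 3: {1,2,3,4,6,7,8,9}  (accept∈set)
'd' @ 4: {1,2,3,4,6,7,8,9}  (accept∈set)
'a' @ 5: {1,2,3,4,6,7,8,9}  (accept∈set)
final: {1,2,3,4,6,7,8,9}; accept 1 in set

Answer: ACCEPT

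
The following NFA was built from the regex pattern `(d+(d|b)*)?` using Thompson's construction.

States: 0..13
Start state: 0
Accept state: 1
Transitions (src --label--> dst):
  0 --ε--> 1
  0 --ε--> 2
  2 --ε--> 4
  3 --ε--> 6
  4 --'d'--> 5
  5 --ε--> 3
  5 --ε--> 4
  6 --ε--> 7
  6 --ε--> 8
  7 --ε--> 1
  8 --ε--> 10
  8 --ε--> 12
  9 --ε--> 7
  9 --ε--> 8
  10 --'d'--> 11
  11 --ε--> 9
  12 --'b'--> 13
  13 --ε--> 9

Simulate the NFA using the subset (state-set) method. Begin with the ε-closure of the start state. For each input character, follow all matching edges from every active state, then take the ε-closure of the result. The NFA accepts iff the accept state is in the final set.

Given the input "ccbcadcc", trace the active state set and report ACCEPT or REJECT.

start: ε-closure({0}) = {0,1,2,4}
'c' @ 1: {}  — dead — no transitions
rest 'cbcadcc' ignored (set empty)
end set {} — state 1 not in

Answer: REJECT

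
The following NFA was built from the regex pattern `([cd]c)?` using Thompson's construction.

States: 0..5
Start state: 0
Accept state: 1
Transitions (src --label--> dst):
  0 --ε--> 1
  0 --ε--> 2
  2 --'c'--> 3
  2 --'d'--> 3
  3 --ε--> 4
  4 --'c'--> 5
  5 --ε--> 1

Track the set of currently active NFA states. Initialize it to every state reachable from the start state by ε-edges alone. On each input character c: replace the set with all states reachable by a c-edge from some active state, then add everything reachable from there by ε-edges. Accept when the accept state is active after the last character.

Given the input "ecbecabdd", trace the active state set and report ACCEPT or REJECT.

start: ε-closure({0}) = {0,1,2}
'e' @ 1: {}  — no active states
rest 'cbecabdd' ignored (set empty)
after full input: {}  (accept=1 not in)

Answer: REJECT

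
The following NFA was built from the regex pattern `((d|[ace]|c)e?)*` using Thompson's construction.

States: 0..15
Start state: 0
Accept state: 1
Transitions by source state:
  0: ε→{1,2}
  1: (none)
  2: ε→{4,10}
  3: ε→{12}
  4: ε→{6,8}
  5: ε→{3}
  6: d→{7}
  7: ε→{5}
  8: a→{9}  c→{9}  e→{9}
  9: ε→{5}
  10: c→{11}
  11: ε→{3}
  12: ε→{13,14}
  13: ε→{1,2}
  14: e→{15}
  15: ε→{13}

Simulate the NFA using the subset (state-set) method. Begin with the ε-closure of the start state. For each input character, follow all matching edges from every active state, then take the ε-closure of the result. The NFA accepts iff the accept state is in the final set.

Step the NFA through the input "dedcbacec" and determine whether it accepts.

Answer: REJECT

Derivation:
start: ε-closure({0}) = {0,1,2,4,6,8,10}
'd' @ 1: {1,2,3,4,5,6,7,8,10,12,13,14}  [accepting]
'e' @ 2: {1,2,3,4,5,6,8,9,10,12,13,14,15}  [accepting]
'd' @ 3: {1,2,3,4,5,6,7,8,10,12,13,14}  [accepting]
'c' @ 4: {1,2,3,4,5,6,8,9,10,11,12,13,14}  [accepting]
'b' @ 5: {}  — dead — no transitions
rest 'acec' ignored (set empty)
after full input: {}  (accept=1 not in)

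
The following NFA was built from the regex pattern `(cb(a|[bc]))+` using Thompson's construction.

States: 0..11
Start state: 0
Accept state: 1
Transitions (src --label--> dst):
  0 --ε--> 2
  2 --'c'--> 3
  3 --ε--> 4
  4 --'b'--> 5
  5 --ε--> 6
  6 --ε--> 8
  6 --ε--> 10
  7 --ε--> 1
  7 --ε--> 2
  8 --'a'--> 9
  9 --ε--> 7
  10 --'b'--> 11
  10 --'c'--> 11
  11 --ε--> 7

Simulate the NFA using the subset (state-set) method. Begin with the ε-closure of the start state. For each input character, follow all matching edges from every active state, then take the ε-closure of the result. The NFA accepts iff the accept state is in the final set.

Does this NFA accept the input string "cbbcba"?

Answer: ACCEPT

Derivation:
S₀ = ε-closure({0}) = {0,2}
'c' @ 1: {3,4}
'b' @ 2: {5,6,8,10}
'b' @ 3: {1,2,7,11}  (accept∈set)
'c' @ 4: {3,4}
'b' @ 5: {5,6,8,10}
'a' @ 6: {1,2,7,9}  (accept∈set)
after full input: {1,2,7,9}  (accept=1 in)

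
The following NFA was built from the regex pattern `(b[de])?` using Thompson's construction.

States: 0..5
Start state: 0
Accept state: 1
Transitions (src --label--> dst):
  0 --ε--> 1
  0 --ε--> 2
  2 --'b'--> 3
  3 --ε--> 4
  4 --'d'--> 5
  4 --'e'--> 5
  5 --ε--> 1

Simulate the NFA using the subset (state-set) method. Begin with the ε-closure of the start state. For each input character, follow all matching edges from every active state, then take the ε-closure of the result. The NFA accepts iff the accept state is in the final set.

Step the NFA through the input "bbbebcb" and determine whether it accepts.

Answer: REJECT

Steps:
initial (ε-close {0}): {0,1,2}
'b' @ 1: {3,4}
'b' @ 2: {}  — dead — no transitions
rest 'bebcb' ignored (set empty)
end set {} — state 1 not in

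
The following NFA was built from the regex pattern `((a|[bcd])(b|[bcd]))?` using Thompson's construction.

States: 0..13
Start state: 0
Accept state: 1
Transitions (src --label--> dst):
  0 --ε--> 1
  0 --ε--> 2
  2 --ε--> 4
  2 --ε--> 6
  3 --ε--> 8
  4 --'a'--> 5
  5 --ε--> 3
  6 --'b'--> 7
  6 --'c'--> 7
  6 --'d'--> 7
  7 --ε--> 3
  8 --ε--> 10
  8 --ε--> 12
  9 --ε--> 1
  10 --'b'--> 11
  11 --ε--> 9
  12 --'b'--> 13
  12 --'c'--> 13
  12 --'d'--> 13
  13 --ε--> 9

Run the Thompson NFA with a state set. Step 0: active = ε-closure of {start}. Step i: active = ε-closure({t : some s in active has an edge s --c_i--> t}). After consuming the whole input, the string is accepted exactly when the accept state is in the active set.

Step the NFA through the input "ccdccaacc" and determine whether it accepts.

Answer: REJECT

Derivation:
initial (ε-close {0}): {0,1,2,4,6}
'c' @ 1: {3,7,8,10,12}
'c' @ 2: {1,9,13}  ✓accept
'd' @ 3: {}  — dead — no transitions
rest 'ccaacc' ignored (set empty)
final: {}; accept 1 not in set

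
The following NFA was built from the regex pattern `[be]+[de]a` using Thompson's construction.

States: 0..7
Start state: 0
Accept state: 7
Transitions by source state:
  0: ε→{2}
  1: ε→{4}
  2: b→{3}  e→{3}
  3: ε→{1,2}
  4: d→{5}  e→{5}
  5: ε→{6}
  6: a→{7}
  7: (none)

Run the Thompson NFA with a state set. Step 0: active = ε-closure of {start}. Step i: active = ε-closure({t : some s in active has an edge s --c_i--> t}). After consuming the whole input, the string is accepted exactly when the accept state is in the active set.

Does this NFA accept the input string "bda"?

start: ε-closure({0}) = {0,2}
'b' @ 1: {1,2,3,4}
'd' @ 2: {5,6}
'a' @ 3: {7}  ✓accept
end set {7} — state 7 in

Answer: ACCEPT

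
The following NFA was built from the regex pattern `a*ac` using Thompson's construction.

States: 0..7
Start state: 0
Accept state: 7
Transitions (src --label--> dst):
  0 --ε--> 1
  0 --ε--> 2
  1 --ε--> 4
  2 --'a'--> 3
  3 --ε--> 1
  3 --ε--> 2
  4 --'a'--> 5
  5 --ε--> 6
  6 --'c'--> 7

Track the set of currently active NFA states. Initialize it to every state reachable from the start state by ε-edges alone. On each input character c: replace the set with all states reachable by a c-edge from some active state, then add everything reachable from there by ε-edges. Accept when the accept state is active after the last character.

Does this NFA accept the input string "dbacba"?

initial (ε-close {0}): {0,1,2,4}
'd' @ 1: {}  — no active states
rest 'bacba' ignored (set empty)
after full input: {}  (accept=7 not in)

Answer: REJECT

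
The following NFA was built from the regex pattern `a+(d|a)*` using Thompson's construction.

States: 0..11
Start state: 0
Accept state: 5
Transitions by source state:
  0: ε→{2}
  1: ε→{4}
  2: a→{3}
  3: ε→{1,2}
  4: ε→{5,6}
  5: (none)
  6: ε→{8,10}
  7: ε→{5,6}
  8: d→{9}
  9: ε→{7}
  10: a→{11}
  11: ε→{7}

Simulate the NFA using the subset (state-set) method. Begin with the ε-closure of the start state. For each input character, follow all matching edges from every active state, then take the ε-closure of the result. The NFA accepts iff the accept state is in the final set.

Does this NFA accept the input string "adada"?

Answer: ACCEPT

Derivation:
initial (ε-close {0}): {0,2}
'a' @ 1: {1,2,3,4,5,6,8,10}  [accepting]
'd' @ 2: {5,6,7,8,9,10}  [accepting]
'a' @ 3: {5,6,7,8,10,11}  [accepting]
'd' @ 4: {5,6,7,8,9,10}  [accepting]
'a' @ 5: {5,6,7,8,10,11}  [accepting]
after full input: {5,6,7,8,10,11}  (accept=5 in)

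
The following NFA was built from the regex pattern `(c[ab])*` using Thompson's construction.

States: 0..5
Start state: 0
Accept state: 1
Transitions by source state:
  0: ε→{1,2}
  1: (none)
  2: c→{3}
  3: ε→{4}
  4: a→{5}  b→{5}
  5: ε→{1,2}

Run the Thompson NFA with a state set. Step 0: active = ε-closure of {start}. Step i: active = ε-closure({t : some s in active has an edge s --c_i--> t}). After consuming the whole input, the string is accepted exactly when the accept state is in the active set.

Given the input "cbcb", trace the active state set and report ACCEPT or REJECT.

Answer: ACCEPT

Derivation:
initial (ε-close {0}): {0,1,2}
'c' @ 1: {3,4}
'b' @ 2: {1,2,5}  ✓accept
'c' @ 3: {3,4}
'b' @ 4: {1,2,5}  ✓accept
end set {1,2,5} — state 1 in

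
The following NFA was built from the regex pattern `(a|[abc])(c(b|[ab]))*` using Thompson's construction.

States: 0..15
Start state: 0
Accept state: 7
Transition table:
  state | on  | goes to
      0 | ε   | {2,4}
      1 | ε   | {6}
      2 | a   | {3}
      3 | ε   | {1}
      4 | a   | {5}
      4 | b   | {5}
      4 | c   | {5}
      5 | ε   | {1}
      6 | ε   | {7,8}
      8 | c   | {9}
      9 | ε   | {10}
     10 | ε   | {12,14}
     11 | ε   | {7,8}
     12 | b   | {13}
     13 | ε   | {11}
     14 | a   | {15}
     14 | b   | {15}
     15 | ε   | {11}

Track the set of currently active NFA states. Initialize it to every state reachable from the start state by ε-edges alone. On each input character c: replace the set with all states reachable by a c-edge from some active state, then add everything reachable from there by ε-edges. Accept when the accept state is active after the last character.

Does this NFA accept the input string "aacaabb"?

Answer: REJECT

Derivation:
S₀ = ε-closure({0}) = {0,2,4}
'a' @ 1: {1,3,5,6,7,8}  ✓accept
'a' @ 2: {}  — no active states
rest 'caabb' ignored (set empty)
end set {} — state 7 not in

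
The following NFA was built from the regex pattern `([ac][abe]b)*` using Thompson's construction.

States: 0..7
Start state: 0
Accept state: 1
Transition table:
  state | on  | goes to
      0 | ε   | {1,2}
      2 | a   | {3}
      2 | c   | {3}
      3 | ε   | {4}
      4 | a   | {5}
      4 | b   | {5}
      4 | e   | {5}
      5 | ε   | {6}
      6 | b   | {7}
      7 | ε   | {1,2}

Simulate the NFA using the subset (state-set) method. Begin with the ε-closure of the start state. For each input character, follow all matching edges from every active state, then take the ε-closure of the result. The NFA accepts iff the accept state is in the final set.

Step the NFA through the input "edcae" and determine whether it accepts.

Answer: REJECT

Derivation:
initial (ε-close {0}): {0,1,2}
'e' @ 1: {}  — dead — no transitions
rest 'dcae' ignored (set empty)
after full input: {}  (accept=1 not in)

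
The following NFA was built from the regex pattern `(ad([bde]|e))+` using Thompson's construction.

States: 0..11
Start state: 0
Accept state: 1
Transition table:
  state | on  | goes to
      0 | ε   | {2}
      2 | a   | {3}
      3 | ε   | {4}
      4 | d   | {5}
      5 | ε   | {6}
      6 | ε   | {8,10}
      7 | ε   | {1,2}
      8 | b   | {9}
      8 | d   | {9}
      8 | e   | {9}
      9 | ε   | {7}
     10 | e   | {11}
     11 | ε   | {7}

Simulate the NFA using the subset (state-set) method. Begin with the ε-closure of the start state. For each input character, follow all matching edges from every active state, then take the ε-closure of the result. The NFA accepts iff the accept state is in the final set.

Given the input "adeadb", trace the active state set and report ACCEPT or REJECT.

Answer: ACCEPT

Trace:
S₀ = ε-closure({0}) = {0,2}
'a' @ 1: {3,4}
'd' @ 2: {5,6,8,10}
'e' @ 3: {1,2,7,9,11}  (accept∈set)
'a' @ 4: {3,4}
'd' @ 5: {5,6,8,10}
'b' @ 6: {1,2,7,9}  (accept∈set)
after full input: {1,2,7,9}  (accept=1 in)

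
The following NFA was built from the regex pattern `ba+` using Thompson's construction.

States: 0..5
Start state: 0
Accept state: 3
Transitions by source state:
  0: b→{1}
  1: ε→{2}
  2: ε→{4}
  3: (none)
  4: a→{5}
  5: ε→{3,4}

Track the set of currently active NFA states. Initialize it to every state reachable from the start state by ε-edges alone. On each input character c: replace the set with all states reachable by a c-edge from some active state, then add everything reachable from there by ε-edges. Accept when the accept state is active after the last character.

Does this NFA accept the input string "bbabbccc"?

Answer: REJECT

Steps:
start: ε-closure({0}) = {0}
'b' @ 1: {1,2,4}
'b' @ 2: {}  — state set empty
rest 'abbccc' ignored (set empty)
final: {}; accept 3 not in set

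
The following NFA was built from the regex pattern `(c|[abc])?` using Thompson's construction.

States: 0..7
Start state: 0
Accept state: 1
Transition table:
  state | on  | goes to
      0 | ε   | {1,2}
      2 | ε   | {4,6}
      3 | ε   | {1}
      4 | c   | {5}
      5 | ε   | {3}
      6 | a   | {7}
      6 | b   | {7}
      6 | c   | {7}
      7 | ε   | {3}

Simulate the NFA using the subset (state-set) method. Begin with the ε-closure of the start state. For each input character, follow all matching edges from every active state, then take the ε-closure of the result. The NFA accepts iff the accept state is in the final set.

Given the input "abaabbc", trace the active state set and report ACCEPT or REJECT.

S₀ = ε-closure({0}) = {0,1,2,4,6}
'a' @ 1: {1,3,7}  (accept∈set)
'b' @ 2: {}  — state set empty
rest 'aabbc' ignored (set empty)
after full input: {}  (accept=1 not in)

Answer: REJECT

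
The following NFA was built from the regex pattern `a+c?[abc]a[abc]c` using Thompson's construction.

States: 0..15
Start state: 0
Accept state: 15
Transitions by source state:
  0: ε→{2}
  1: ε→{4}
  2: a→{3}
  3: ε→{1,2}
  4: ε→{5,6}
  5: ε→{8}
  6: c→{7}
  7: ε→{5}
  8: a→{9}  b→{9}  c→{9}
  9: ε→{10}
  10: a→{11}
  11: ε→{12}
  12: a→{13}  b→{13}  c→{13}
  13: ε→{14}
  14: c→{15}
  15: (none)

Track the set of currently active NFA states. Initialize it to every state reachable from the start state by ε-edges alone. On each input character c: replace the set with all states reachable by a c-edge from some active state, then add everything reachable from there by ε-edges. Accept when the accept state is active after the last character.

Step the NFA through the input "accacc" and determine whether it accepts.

Answer: ACCEPT

Trace:
start: ε-closure({0}) = {0,2}
'a' @ 1: {1,2,3,4,5,6,8}
'c' @ 2: {5,7,8,9,10}
'c' @ 3: {9,10}
'a' @ 4: {11,12}
'c' @ 5: {13,14}
'c' @ 6: {15}  (accept∈set)
end set {15} — state 15 in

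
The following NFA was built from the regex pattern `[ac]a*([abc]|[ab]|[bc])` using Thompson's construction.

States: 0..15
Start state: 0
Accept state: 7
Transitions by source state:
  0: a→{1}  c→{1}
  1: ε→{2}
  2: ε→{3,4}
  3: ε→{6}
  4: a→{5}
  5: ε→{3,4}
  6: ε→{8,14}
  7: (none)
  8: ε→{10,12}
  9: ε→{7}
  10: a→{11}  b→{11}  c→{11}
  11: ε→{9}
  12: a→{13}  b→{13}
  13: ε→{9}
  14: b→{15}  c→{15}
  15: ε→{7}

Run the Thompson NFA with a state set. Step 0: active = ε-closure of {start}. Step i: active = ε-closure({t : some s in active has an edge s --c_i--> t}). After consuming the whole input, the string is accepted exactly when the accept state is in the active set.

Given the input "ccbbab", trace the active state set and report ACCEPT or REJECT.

Answer: REJECT

Trace:
initial (ε-close {0}): {0}
'c' @ 1: {1,2,3,4,6,8,10,12,14}
'c' @ 2: {7,9,11,15}  [accepting]
'b' @ 3: {}  — no active states
rest 'bab' ignored (set empty)
final: {}; accept 7 not in set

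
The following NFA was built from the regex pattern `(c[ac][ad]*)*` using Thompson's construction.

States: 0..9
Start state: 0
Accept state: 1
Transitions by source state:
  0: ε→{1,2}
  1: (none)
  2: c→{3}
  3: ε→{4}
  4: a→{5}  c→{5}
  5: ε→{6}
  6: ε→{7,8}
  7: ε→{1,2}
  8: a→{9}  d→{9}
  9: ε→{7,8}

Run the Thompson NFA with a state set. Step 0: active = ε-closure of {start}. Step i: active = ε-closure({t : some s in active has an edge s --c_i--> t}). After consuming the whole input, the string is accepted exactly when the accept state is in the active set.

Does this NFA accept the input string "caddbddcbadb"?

Answer: REJECT

Derivation:
S₀ = ε-closure({0}) = {0,1,2}
'c' @ 1: {3,4}
'a' @ 2: {1,2,5,6,7,8}  (accept∈set)
'd' @ 3: {1,2,7,8,9}  (accept∈set)
'd' @ 4: {1,2,7,8,9}  (accept∈set)
'b' @ 5: {}  — state set empty
rest 'ddcbadb' ignored (set empty)
after full input: {}  (accept=1 not in)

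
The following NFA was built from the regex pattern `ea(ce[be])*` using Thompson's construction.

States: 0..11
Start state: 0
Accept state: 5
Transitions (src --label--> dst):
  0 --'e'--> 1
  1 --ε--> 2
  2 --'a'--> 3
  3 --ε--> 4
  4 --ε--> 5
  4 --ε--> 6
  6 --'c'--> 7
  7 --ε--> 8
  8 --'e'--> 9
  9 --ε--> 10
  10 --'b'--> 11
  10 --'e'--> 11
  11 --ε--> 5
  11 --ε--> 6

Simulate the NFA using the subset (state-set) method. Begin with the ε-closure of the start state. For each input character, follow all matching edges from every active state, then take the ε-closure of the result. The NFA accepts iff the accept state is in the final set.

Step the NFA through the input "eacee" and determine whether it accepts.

start: ε-closure({0}) = {0}
'e' @ 1: {1,2}
'a' @ 2: {3,4,5,6}  [accepting]
'c' @ 3: {7,8}
'e' @ 4: {9,10}
'e' @ 5: {5,6,11}  [accepting]
end set {5,6,11} — state 5 in

Answer: ACCEPT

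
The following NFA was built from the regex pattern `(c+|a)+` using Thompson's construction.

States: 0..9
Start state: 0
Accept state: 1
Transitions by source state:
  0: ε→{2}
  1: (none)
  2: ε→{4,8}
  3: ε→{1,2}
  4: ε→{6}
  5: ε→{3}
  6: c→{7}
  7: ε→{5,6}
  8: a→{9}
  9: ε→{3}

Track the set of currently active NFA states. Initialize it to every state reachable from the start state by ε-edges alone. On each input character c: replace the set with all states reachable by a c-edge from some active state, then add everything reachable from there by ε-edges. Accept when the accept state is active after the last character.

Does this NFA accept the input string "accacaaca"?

Answer: ACCEPT

Steps:
start: ε-closure({0}) = {0,2,4,6,8}
'a' @ 1: {1,2,3,4,6,8,9}  [accepting]
'c' @ 2: {1,2,3,4,5,6,7,8}  [accepting]
'c' @ 3: {1,2,3,4,5,6,7,8}  [accepting]
'a' @ 4: {1,2,3,4,6,8,9}  [accepting]
'c' @ 5: {1,2,3,4,5,6,7,8}  [accepting]
'a' @ 6: {1,2,3,4,6,8,9}  [accepting]
'a' @ 7: {1,2,3,4,6,8,9}  [accepting]
'c' @ 8: {1,2,3,4,5,6,7,8}  [accepting]
'a' @ 9: {1,2,3,4,6,8,9}  [accepting]
after full input: {1,2,3,4,6,8,9}  (accept=1 in)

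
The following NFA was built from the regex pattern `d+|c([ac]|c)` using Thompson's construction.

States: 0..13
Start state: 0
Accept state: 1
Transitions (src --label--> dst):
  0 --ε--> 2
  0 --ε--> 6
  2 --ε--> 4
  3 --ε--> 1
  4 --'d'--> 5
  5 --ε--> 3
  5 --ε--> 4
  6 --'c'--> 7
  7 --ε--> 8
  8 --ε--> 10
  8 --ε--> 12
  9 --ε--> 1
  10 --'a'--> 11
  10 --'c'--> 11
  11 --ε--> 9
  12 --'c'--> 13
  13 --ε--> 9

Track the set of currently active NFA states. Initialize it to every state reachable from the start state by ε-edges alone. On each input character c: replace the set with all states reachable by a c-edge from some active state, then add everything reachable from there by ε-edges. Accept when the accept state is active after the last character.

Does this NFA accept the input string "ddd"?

initial (ε-close {0}): {0,2,4,6}
'd' @ 1: {1,3,4,5}  ✓accept
'd' @ 2: {1,3,4,5}  ✓accept
'd' @ 3: {1,3,4,5}  ✓accept
end set {1,3,4,5} — state 1 in

Answer: ACCEPT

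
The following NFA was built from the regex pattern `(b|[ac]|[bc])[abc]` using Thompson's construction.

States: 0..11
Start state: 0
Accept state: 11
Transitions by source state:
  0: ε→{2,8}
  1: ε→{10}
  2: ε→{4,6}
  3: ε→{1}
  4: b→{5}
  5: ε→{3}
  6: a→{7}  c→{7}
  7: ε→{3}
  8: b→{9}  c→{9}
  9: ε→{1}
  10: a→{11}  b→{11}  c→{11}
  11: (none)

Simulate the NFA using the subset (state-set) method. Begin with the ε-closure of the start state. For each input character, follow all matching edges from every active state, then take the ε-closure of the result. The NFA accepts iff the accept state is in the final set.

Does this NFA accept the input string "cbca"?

start: ε-closure({0}) = {0,2,4,6,8}
'c' @ 1: {1,3,7,9,10}
'b' @ 2: {11}  [accepting]
'c' @ 3: {}  — state set empty
rest 'a' ignored (set empty)
final: {}; accept 11 not in set

Answer: REJECT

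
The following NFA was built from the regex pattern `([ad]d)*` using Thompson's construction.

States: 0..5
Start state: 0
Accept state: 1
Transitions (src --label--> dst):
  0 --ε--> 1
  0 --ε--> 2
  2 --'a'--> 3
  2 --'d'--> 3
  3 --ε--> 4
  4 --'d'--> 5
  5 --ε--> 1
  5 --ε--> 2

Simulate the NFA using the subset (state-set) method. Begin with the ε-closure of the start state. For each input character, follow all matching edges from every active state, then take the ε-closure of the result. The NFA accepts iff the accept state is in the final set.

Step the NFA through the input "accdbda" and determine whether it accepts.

S₀ = ε-closure({0}) = {0,1,2}
'a' @ 1: {3,4}
'c' @ 2: {}  — no active states
rest 'cdbda' ignored (set empty)
after full input: {}  (accept=1 not in)

Answer: REJECT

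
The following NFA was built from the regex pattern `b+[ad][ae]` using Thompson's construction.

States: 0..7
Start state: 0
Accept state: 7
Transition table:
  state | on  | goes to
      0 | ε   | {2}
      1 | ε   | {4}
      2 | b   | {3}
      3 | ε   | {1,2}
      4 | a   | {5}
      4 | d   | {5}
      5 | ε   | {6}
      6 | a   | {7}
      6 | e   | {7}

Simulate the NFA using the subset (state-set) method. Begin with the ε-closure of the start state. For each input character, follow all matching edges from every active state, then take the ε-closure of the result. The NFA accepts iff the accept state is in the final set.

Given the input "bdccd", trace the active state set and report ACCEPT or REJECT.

S₀ = ε-closure({0}) = {0,2}
'b' @ 1: {1,2,3,4}
'd' @ 2: {5,6}
'c' @ 3: {}  — state set empty
rest 'cd' ignored (set empty)
final: {}; accept 7 not in set

Answer: REJECT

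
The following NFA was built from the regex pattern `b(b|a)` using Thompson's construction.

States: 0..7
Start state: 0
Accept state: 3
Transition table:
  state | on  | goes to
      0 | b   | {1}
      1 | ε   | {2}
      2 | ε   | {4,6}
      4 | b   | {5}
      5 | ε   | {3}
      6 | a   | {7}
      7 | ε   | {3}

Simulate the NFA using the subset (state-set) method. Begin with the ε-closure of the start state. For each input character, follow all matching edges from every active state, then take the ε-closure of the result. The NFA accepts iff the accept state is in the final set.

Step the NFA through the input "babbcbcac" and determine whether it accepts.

Answer: REJECT

Trace:
S₀ = ε-closure({0}) = {0}
'b' @ 1: {1,2,4,6}
'a' @ 2: {3,7}  (accept∈set)
'b' @ 3: {}  — dead — no transitions
rest 'bcbcac' ignored (set empty)
final: {}; accept 3 not in set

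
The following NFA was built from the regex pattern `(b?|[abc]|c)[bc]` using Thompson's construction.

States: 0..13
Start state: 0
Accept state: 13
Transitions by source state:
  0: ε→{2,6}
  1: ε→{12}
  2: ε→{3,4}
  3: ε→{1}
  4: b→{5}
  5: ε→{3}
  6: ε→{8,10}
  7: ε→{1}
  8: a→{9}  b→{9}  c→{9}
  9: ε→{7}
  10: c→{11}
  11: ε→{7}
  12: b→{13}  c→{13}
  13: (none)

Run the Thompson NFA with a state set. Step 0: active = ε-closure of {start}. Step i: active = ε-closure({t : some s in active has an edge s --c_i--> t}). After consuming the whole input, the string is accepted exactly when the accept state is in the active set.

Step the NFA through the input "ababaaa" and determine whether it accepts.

Answer: REJECT

Derivation:
S₀ = ε-closure({0}) = {0,1,2,3,4,6,8,10,12}
'a' @ 1: {1,7,9,12}
'b' @ 2: {13}  ✓accept
'a' @ 3: {}  — state set empty
rest 'baaa' ignored (set empty)
end set {} — state 13 not in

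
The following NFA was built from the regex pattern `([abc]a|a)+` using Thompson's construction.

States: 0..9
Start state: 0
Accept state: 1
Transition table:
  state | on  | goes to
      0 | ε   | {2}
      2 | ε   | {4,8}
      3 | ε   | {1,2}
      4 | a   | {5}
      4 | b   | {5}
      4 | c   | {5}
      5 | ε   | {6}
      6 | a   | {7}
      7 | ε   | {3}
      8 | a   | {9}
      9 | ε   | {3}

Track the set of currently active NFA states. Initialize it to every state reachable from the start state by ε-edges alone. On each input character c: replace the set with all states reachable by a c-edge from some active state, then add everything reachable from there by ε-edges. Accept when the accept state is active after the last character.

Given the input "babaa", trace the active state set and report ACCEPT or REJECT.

Answer: ACCEPT

Steps:
start: ε-closure({0}) = {0,2,4,8}
'b' @ 1: {5,6}
'a' @ 2: {1,2,3,4,7,8}  [accepting]
'b' @ 3: {5,6}
'a' @ 4: {1,2,3,4,7,8}  [accepting]
'a' @ 5: {1,2,3,4,5,6,8,9}  [accepting]
end set {1,2,3,4,5,6,8,9} — state 1 in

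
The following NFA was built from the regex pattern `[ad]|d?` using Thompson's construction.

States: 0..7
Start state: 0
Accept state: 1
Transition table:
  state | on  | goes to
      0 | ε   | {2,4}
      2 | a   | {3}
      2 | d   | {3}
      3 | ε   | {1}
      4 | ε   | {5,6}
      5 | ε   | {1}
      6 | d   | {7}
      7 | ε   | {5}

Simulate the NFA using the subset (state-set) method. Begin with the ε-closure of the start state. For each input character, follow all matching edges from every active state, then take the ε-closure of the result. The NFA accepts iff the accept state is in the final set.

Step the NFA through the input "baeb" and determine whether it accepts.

S₀ = ε-closure({0}) = {0,1,2,4,5,6}
'b' @ 1: {}  — dead — no transitions
rest 'aeb' ignored (set empty)
after full input: {}  (accept=1 not in)

Answer: REJECT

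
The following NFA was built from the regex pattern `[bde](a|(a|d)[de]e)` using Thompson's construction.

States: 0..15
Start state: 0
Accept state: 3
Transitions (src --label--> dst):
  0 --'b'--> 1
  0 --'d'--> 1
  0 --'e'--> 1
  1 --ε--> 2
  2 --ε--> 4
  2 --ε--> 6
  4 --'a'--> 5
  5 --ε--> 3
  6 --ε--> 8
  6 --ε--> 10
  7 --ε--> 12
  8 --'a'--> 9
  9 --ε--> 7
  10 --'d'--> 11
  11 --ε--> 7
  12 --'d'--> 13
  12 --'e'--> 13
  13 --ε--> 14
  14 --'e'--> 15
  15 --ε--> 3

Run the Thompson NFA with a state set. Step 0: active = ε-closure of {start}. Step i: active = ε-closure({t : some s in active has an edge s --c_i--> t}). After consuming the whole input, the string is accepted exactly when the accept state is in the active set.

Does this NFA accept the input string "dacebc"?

Answer: REJECT

Trace:
initial (ε-close {0}): {0}
'd' @ 1: {1,2,4,6,8,10}
'a' @ 2: {3,5,7,9,12}  [accepting]
'c' @ 3: {}  — no active states
rest 'ebc' ignored (set empty)
after full input: {}  (accept=3 not in)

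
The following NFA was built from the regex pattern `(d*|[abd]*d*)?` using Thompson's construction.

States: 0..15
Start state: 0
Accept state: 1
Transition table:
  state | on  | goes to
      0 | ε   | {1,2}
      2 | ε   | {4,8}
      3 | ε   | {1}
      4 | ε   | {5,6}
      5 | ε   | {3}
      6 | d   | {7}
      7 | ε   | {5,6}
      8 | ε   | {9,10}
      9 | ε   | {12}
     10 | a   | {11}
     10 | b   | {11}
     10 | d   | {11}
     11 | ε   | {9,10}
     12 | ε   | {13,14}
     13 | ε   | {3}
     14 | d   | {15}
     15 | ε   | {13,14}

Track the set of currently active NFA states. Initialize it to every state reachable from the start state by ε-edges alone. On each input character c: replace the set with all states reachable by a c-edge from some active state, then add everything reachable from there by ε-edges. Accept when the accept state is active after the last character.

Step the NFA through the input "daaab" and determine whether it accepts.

Answer: ACCEPT

Derivation:
S₀ = ε-closure({0}) = {0,1,2,3,4,5,6,8,9,10,12,13,14}
'd' @ 1: {1,3,5,6,7,9,10,11,12,13,14,15}  [accepting]
'a' @ 2: {1,3,9,10,11,12,13,14}  [accepting]
'a' @ 3: {1,3,9,10,11,12,13,14}  [accepting]
'a' @ 4: {1,3,9,10,11,12,13,14}  [accepting]
'b' @ 5: {1,3,9,10,11,12,13,14}  [accepting]
final: {1,3,9,10,11,12,13,14}; accept 1 in set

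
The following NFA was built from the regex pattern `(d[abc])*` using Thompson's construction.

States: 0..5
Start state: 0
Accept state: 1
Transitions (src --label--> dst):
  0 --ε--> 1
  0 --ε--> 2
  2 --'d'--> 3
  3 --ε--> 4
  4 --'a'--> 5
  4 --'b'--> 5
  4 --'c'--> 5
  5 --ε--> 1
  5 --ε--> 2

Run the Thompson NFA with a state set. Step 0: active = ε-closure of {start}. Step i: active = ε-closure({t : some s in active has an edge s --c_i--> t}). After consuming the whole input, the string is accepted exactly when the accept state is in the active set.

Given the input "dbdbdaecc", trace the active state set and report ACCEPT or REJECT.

start: ε-closure({0}) = {0,1,2}
'd' @ 1: {3,4}
'b' @ 2: {1,2,5}  [accepting]
'd' @ 3: {3,4}
'b' @ 4: {1,2,5}  [accepting]
'd' @ 5: {3,4}
'a' @ 6: {1,2,5}  [accepting]
'e' @ 7: {}  — no active states
rest 'cc' ignored (set empty)
after full input: {}  (accept=1 not in)

Answer: REJECT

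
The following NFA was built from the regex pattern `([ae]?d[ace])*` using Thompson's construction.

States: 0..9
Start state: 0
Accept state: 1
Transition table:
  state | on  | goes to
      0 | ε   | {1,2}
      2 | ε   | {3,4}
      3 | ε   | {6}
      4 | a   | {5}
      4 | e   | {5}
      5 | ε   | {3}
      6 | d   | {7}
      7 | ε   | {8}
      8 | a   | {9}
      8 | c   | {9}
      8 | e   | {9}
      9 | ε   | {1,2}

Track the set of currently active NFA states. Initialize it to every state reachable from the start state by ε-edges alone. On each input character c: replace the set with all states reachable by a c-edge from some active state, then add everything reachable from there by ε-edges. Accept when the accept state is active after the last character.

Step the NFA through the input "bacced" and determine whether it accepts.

Answer: REJECT

Steps:
S₀ = ε-closure({0}) = {0,1,2,3,4,6}
'b' @ 1: {}  — dead — no transitions
rest 'acced' ignored (set empty)
final: {}; accept 1 not in set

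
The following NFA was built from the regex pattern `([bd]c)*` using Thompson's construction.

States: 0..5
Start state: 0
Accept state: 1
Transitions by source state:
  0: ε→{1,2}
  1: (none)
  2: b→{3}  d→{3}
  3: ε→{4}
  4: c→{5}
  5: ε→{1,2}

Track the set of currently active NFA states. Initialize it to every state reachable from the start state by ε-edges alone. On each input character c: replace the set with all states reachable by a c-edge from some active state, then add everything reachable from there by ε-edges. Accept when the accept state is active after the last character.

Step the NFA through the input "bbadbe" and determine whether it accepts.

Answer: REJECT

Steps:
initial (ε-close {0}): {0,1,2}
'b' @ 1: {3,4}
'b' @ 2: {}  — state set empty
rest 'adbe' ignored (set empty)
after full input: {}  (accept=1 not in)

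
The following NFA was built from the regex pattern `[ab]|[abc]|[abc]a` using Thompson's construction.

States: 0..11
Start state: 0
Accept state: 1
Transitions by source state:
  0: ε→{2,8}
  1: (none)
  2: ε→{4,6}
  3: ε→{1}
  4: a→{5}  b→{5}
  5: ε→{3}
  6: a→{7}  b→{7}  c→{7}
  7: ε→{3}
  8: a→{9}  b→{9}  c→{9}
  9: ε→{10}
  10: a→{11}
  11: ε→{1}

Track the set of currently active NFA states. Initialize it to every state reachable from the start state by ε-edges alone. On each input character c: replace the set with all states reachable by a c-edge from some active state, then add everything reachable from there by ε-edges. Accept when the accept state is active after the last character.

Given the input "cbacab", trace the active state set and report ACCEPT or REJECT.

start: ε-closure({0}) = {0,2,4,6,8}
'c' @ 1: {1,3,7,9,10}  ✓accept
'b' @ 2: {}  — dead — no transitions
rest 'acab' ignored (set empty)
final: {}; accept 1 not in set

Answer: REJECT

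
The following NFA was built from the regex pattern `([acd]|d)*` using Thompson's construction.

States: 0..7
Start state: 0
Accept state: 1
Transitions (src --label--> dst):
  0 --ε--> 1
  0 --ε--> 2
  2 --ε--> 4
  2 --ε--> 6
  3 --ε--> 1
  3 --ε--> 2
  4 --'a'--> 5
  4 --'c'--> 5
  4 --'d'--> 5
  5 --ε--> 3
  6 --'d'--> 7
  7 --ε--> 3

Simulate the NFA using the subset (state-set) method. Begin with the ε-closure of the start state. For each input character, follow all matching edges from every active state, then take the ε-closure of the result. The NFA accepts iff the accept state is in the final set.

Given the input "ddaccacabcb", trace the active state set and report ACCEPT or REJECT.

start: ε-closure({0}) = {0,1,2,4,6}
'd' @ 1: {1,2,3,4,5,6,7}  ✓accept
'd' @ 2: {1,2,3,4,5,6,7}  ✓accept
'a' @ 3: {1,2,3,4,5,6}  ✓accept
'c' @ 4: {1,2,3,4,5,6}  ✓accept
'c' @ 5: {1,2,3,4,5,6}  ✓accept
'a' @ 6: {1,2,3,4,5,6}  ✓accept
'c' @ 7: {1,2,3,4,5,6}  ✓accept
'a' @ 8: {1,2,3,4,5,6}  ✓accept
'b' @ 9: {}  — no active states
rest 'cb' ignored (set empty)
final: {}; accept 1 not in set

Answer: REJECT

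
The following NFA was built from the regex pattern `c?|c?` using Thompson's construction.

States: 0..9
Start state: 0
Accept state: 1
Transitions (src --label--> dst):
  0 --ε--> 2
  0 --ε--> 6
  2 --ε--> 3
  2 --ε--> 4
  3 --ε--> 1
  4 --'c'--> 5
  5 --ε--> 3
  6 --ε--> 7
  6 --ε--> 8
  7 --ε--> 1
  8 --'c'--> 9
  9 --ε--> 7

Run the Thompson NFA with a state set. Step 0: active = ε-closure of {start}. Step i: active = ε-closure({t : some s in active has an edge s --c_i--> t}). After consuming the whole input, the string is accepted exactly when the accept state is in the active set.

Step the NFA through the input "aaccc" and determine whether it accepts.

S₀ = ε-closure({0}) = {0,1,2,3,4,6,7,8}
'a' @ 1: {}  — state set empty
rest 'accc' ignored (set empty)
end set {} — state 1 not in

Answer: REJECT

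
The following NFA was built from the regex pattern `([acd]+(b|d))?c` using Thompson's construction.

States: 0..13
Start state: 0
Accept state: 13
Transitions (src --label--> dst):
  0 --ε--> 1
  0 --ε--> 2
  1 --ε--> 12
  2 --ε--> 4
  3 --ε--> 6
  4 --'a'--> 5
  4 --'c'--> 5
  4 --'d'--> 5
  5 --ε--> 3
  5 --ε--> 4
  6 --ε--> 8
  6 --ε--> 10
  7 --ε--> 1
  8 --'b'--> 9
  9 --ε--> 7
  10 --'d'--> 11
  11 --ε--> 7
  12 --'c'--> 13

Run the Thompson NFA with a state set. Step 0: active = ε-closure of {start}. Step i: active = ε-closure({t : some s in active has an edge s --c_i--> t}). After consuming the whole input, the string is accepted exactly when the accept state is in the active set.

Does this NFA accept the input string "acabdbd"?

S₀ = ε-closure({0}) = {0,1,2,4,12}
'a' @ 1: {3,4,5,6,8,10}
'c' @ 2: {3,4,5,6,8,10}
'a' @ 3: {3,4,5,6,8,10}
'b' @ 4: {1,7,9,12}
'd' @ 5: {}  — no active states
rest 'bd' ignored (set empty)
after full input: {}  (accept=13 not in)

Answer: REJECT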